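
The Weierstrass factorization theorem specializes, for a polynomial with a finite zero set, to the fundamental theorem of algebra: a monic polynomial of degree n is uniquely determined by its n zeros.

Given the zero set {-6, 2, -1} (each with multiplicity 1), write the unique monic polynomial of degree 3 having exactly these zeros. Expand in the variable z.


The polynomial is p(z) = ∏_{α ∈ S} (z − α), where S = {-6, 2, -1}.
Expanding the product yields: p(z) = z^3 + 5·z^2 -8·z -12.
The resulting polynomial has degree 3 and real coefficients as required.

p(z) = z^3 + 5·z^2 -8·z -12.


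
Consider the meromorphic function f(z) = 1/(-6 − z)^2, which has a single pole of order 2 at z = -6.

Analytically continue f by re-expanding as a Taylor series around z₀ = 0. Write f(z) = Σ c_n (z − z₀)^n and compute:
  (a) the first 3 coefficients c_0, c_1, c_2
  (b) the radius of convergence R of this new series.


Let w = z − z₀, so z = z₀ + w.
Then -6 − z = -6 − (z₀ + w) = (-6 − z₀) − w = -6 − w.
f(z) = 1/(-6 − w)^2 = (1/(-6)^2) · (1 − w/(-6))^{−2}.
By the binomial series (1−u)^{−2} = Σ_{n≥0} C(n+1, 1) u^n for |u|<1, with u = w/(-6):
  c_n = C(n+1, 1) / (-6)^(n+2).
  c_0 = 1/(-6)^2 = 1/36.
  c_1 = 2/(-6)^3 = -1/108.
  c_2 = 3/(-6)^4 = 1/432.
The series is valid for |w/d| < 1, i.e. |z − z₀| < |d|.
Radius of convergence: R = |-6 − z₀| = |-6| = 6 (distance from z₀ to the singularity z = -6).

c_0 = 1/36, c_1 = -1/108, c_2 = 1/432; R = 6.


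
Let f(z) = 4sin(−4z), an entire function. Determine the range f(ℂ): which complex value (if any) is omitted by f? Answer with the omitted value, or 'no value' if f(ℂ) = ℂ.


Little Picard bounds the complement of f(ℂ) to at most one point.
sin is entire and surjective onto ℂ: for every w ∈ ℂ, sin(ζ) = w has a solution ζ ∈ ℂ (e.g., via the complex inverse arcsin). With ζ = −4z this gives z = ζ/(-4). Then 4·sin(−4z) takes every value in 4·ℂ = ℂ, and adding 0 is a bijection of ℂ. So f is surjective and omits no value. (Note: only on the real line is sin bounded by [−1, 1].)

Omitted value: no value.


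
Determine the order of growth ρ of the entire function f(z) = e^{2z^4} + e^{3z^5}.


Each summand is entire of order 4 and 5 respectively (as in the single-exponential case). The order of a sum is at most the max of the orders, so ρ ≤ 5. For the lower bound: on |z|=r choose arg z so that 3z^5 is real positive; then |e^{3z^5}| = e^{3r^5} while |e^{2z^4}| ≤ e^{2r^4} = o(e^{3r^5}). So |f| ≥ e^{3r^5}(1 − o(1)) and ρ ≥ 5. Hence ρ = max(4, 5) = 5.
Therefore ρ = 5.

Order ρ = 5.


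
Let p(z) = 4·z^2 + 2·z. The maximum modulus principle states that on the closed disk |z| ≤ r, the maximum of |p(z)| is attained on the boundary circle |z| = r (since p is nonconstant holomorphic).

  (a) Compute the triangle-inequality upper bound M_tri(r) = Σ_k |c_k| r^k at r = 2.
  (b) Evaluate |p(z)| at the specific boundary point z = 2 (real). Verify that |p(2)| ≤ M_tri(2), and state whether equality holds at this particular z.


Coefficients: c_0 = 0, c_1 = 2, c_2 = 4. Radius r = 2.
Part (a). Triangle bound: M_tri(r) = Σ_k |c_k| r^k
  = |0|·2^0 + |2|·2^1 + |4|·2^2
  = 0 + 4 + 16 = 20.
This bounds M(r) := max_{|z|=r} |p(z)| from above; equality holds iff all terms c_k z^k can be made to align in phase at a single z on |z|=r.
Part (b). At z = 2 (real, on the circle |z| = r):
  p(2) = (0)·2^0 + (2)·2^1 + (4)·2^2 = 20.
  |p(2)| = 20.
Since all nonzero coefficients share the same sign, |p(2)| = 20 = M_tri(2); the triangle bound is attained at z = 2, so in fact M(r) = 20.

M_tri(2) = 20; |p(2)| = 20; equality at z=2: yes.


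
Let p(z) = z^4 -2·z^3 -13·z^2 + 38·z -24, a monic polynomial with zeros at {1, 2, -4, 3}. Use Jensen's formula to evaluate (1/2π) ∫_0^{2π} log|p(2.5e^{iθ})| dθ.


Zeros: -4, 1, 2, 3; r = 2.5.
Inside |z| < r: 1, 2. Outside (|z| ≥ r): -4, 3.
p(0) = -24, so log|p(0)| = log(24) = 3.1781.
Apply Jensen: I(r) = log|p(0)| + Σ_k log(r/|z_k|), summed over zeros inside |z| < r.
  log(r/|z_k|) for z_k = 1: log(2.5/1) = 0.9163
  log(r/|z_k|) for z_k = 2: log(2.5/2) = 0.2231
  Outside zeros (-4, 3) contribute nothing to the Jensen sum.
Sum over inside zeros: 1.1394.
I(r) = log|p(0)| + (inside sum) = 3.1781 + 1.1394 = 4.3175.
Note: since some zeros are outside |z| ≤ r, the simplified n·log(r) form does NOT apply — only the inside zeros contribute.

I(r) ≈ 4.3175.


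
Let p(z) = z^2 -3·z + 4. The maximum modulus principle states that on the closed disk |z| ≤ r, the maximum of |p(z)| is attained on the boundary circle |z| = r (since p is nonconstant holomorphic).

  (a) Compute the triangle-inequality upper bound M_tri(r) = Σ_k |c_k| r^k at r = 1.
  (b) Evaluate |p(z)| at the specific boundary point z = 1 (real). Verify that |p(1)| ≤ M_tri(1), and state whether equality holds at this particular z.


Coefficients: c_0 = 4, c_1 = -3, c_2 = 1. Radius r = 1.
Part (a). Triangle bound: M_tri(r) = Σ_k |c_k| r^k
  = |4|·1^0 + |-3|·1^1 + |1|·1^2
  = 4 + 3 + 1 = 8.
This bounds M(r) := max_{|z|=r} |p(z)| from above; equality holds iff all terms c_k z^k can be made to align in phase at a single z on |z|=r.
Part (b). At z = 1 (real, on the circle |z| = r):
  p(1) = (4)·1^0 + (-3)·1^1 + (1)·1^2 = 2.
  |p(1)| = 2.
Check: |p(1)| = 2 ≤ 8 = M_tri(1). ✓ Equality does not hold at z = 1 (the coefficients have mixed signs, so the terms do not all align in phase there).

M_tri(1) = 8; |p(1)| = 2; equality at z=1: no.


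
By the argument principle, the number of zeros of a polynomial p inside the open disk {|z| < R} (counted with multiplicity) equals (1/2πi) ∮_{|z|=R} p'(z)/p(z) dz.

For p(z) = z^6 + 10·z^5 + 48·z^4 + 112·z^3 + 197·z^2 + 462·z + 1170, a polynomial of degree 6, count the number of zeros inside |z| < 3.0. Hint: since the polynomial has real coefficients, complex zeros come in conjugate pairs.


The zeros of p are: (-3 + 3i), (-3 - 3i), (-3 + 2i), (-3 - 2i), (1 + 2i), (1 - 2i).
Their magnitudes are: 4.243, 4.243, 3.606, 3.606, 2.236, 2.236.
Zeros with |z| < R = 3.0: (1 + 2i), (1 - 2i).
Count = 2.
By the argument principle, (1/2πi) ∮_{|z|=R} p'(z)/p(z) dz equals exactly this count.

Number of zeros inside |z| < 3.0: 2.


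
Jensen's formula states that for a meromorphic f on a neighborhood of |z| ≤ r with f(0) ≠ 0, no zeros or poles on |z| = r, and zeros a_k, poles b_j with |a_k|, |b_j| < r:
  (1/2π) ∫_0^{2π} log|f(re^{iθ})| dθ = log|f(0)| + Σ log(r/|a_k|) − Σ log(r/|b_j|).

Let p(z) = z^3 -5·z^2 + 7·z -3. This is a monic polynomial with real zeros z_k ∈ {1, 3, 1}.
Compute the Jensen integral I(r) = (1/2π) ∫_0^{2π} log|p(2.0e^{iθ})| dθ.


Zeros: 1, 1, 3; r = 2.0.
Inside |z| < r: 1, 1. Outside (|z| ≥ r): 3.
p(0) = -3, so log|p(0)| = log(3) = 1.0986.
Apply Jensen: I(r) = log|p(0)| + Σ_k log(r/|z_k|), summed over zeros inside |z| < r.
  log(r/|z_k|) for z_k = 1: log(2.0/1) = 0.6931
  log(r/|z_k|) for z_k = 1: log(2.0/1) = 0.6931
  Outside zeros (3) contribute nothing to the Jensen sum.
Sum over inside zeros: 1.3863.
I(r) = log|p(0)| + (inside sum) = 1.0986 + 1.3863 = 2.4849.
Note: since some zeros are outside |z| ≤ r, the simplified n·log(r) form does NOT apply — only the inside zeros contribute.

I(r) ≈ 2.4849.


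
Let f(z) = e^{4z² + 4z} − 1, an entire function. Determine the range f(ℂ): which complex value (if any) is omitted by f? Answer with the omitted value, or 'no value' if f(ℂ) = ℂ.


Little Picard bounds the complement of f(ℂ) to at most one point.
The exponent g(z) = 4z² + 4z is a nonconstant polynomial, hence surjective onto ℂ. So e^{g(z)} takes every value in {e^w : w ∈ ℂ} = ℂ ∖ {0}. Adding -1 shifts the range to ℂ ∖ {-1}. f omits exactly -1.

Omitted value: -1.


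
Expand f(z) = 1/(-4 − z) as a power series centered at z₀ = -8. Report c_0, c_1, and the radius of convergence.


Let w = z − z₀, so z = z₀ + w.
Then -4 − z = -4 − (z₀ + w) = (-4 − z₀) − w = 4 − w.
f(z) = 1/(4 − w) = (1/(4)) · 1/(1 − w/(4)) = Σ_{n≥0} w^n / (4)^(n+1).
So c_n = 1/(4)^(n+1):
  c_0 = 1/(4)^1 = 1/4.
  c_1 = 1/(4)^2 = 1/16.
The series is valid for |w/d| < 1, i.e. |z − z₀| < |d|.
Radius of convergence: R = |-4 − z₀| = |4| = 4 (distance from z₀ to the singularity z = -4).

c_0 = 1/4, c_1 = 1/16; R = 4.


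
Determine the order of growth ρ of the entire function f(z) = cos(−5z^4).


Write cos(w) = (e^{iw} ± e^{−iw})/(2 or 2i), so |cos(w)| ≤ e^{|w|}. With w = −5z^4, |w| ≤ 5r^4 + 0 on |z|=r, giving M(r) ≤ e^{5r^4 + 0} and ρ ≤ 4. For the lower bound, choose z on |z|=r with -5z^4 purely imaginary of modulus 5r^4; then |cos(−5z^4)| grows like e^{5r^4}/2, so ρ ≥ 4. Hence ρ = 4.
Therefore ρ = 4.

Order ρ = 4.


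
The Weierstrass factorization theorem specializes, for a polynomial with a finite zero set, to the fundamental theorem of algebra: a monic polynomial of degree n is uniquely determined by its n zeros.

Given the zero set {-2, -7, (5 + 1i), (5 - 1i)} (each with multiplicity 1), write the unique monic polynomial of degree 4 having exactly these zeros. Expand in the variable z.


The polynomial is p(z) = ∏_{α ∈ S} (z − α), where S = {-2, -7, (5 + 1i), (5 - 1i)}.
Expanding the product yields: p(z) = z^4 -z^3 -50·z^2 + 94·z + 364.
Note conjugate pairs combine to real quadratics: (z − (5+1i))(z − (5−1i)) = z² − 10z + 26.
The resulting polynomial has degree 4 and real coefficients as required.

p(z) = z^4 -z^3 -50·z^2 + 94·z + 364.


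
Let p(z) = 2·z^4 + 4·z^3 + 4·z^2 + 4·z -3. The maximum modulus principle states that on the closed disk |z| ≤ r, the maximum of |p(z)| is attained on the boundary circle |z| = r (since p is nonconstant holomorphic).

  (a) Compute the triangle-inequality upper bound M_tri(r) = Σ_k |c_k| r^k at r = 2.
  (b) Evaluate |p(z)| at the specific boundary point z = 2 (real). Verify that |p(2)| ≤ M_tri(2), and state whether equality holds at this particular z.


Coefficients: c_0 = -3, c_1 = 4, c_2 = 4, c_3 = 4, c_4 = 2. Radius r = 2.
Part (a). Triangle bound: M_tri(r) = Σ_k |c_k| r^k
  = |-3|·2^0 + |4|·2^1 + |4|·2^2 + |4|·2^3 + |2|·2^4
  = 3 + 8 + 16 + 32 + 32 = 91.
This bounds M(r) := max_{|z|=r} |p(z)| from above; equality holds iff all terms c_k z^k can be made to align in phase at a single z on |z|=r.
Part (b). At z = 2 (real, on the circle |z| = r):
  p(2) = (-3)·2^0 + (4)·2^1 + (4)·2^2 + (4)·2^3 + (2)·2^4 = 85.
  |p(2)| = 85.
Check: |p(2)| = 85 ≤ 91 = M_tri(2). ✓ Equality does not hold at z = 2 (the coefficients have mixed signs, so the terms do not all align in phase there).

M_tri(2) = 91; |p(2)| = 85; equality at z=2: no.


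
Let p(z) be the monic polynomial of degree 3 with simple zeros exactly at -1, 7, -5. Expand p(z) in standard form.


The polynomial is p(z) = ∏_{α ∈ S} (z − α), where S = {-1, 7, -5}.
Expanding the product yields: p(z) = z^3 -z^2 -37·z -35.
The resulting polynomial has degree 3 and real coefficients as required.

p(z) = z^3 -z^2 -37·z -35.


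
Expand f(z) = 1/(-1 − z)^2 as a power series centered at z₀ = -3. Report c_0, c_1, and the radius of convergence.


Let w = z − z₀, so z = z₀ + w.
Then -1 − z = -1 − (z₀ + w) = (-1 − z₀) − w = 2 − w.
f(z) = 1/(2 − w)^2 = (1/(2)^2) · (1 − w/(2))^{−2}.
By the binomial series (1−u)^{−2} = Σ_{n≥0} C(n+1, 1) u^n for |u|<1, with u = w/(2):
  c_n = C(n+1, 1) / (2)^(n+2).
  c_0 = 1/(2)^2 = 1/4.
  c_1 = 2/(2)^3 = 1/4.
The series is valid for |w/d| < 1, i.e. |z − z₀| < |d|.
Radius of convergence: R = |-1 − z₀| = |2| = 2 (distance from z₀ to the singularity z = -1).

c_0 = 1/4, c_1 = 1/4; R = 2.


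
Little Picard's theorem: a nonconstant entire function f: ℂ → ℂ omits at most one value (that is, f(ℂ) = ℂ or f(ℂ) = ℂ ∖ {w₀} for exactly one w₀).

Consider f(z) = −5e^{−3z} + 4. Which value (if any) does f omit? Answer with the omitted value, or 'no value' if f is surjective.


Little Picard bounds the complement of f(ℂ) to at most one point.
e^{−3z} is never zero on ℂ, so -5·e^{−3z} takes every value in ℂ ∖ {0}. Adding 4 shifts the range to ℂ ∖ {4}. Thus f omits exactly the value 4.

Omitted value: 4.


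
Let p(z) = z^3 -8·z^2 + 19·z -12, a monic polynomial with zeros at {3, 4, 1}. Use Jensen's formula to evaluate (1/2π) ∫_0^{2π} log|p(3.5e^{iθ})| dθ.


Zeros: 1, 3, 4; r = 3.5.
Inside |z| < r: 1, 3. Outside (|z| ≥ r): 4.
p(0) = -12, so log|p(0)| = log(12) = 2.4849.
Apply Jensen: I(r) = log|p(0)| + Σ_k log(r/|z_k|), summed over zeros inside |z| < r.
  log(r/|z_k|) for z_k = 3: log(3.5/3) = 0.1542
  log(r/|z_k|) for z_k = 1: log(3.5/1) = 1.2528
  Outside zeros (4) contribute nothing to the Jensen sum.
Sum over inside zeros: 1.4069.
I(r) = log|p(0)| + (inside sum) = 2.4849 + 1.4069 = 3.8918.
Note: since some zeros are outside |z| ≤ r, the simplified n·log(r) form does NOT apply — only the inside zeros contribute.

I(r) ≈ 3.8918.


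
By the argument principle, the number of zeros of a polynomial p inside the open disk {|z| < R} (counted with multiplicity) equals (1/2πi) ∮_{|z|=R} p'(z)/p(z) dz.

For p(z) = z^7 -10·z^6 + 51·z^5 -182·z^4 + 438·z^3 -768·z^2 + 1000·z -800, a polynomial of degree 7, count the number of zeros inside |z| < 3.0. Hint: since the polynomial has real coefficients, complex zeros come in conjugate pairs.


The zeros of p are: 4, (0 + 2i), (0 - 2i), (1 + 3i), (1 - 3i), (2 + 1i), (2 - 1i).
Their magnitudes are: 4, 2, 2, 3.162, 3.162, 2.236, 2.236.
Zeros with |z| < R = 3.0: (0 + 2i), (0 - 2i), (2 + 1i), (2 - 1i).
Count = 4.
By the argument principle, (1/2πi) ∮_{|z|=R} p'(z)/p(z) dz equals exactly this count.

Number of zeros inside |z| < 3.0: 4.


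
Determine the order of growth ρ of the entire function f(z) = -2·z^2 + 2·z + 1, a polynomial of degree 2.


|f(z)| ≤ Σ|c_k|·r^k = O(r^2) as r → ∞. Polynomial growth is O(e^{r^ε}) for every ε > 0 (since r^2/e^{r^ε} → 0), so ρ ≤ ε for all ε > 0, i.e. ρ = 0. Every nonconstant polynomial has order 0.
Therefore ρ = 0.

Order ρ = 0.


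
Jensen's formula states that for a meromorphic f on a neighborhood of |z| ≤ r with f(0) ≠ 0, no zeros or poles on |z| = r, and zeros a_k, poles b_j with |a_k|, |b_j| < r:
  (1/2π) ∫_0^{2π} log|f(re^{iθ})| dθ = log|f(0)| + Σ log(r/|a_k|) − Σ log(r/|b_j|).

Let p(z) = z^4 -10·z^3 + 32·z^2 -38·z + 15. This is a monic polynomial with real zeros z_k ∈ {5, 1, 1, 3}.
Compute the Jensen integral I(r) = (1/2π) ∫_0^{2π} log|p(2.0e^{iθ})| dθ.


Zeros: 1, 1, 3, 5; r = 2.0.
Inside |z| < r: 1, 1. Outside (|z| ≥ r): 3, 5.
p(0) = 15, so log|p(0)| = log(15) = 2.7081.
Apply Jensen: I(r) = log|p(0)| + Σ_k log(r/|z_k|), summed over zeros inside |z| < r.
  log(r/|z_k|) for z_k = 1: log(2.0/1) = 0.6931
  log(r/|z_k|) for z_k = 1: log(2.0/1) = 0.6931
  Outside zeros (3, 5) contribute nothing to the Jensen sum.
Sum over inside zeros: 1.3863.
I(r) = log|p(0)| + (inside sum) = 2.7081 + 1.3863 = 4.0943.
Note: since some zeros are outside |z| ≤ r, the simplified n·log(r) form does NOT apply — only the inside zeros contribute.

I(r) ≈ 4.0943.


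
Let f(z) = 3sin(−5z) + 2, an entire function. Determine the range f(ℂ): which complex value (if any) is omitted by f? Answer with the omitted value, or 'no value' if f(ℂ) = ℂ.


Little Picard bounds the complement of f(ℂ) to at most one point.
sin is entire and surjective onto ℂ: for every w ∈ ℂ, sin(ζ) = w has a solution ζ ∈ ℂ (e.g., via the complex inverse arcsin). With ζ = −5z this gives z = ζ/(-5). Then 3·sin(−5z) takes every value in 3·ℂ = ℂ, and adding 2 is a bijection of ℂ. So f is surjective and omits no value. (Note: only on the real line is sin bounded by [−1, 1].)

Omitted value: no value.


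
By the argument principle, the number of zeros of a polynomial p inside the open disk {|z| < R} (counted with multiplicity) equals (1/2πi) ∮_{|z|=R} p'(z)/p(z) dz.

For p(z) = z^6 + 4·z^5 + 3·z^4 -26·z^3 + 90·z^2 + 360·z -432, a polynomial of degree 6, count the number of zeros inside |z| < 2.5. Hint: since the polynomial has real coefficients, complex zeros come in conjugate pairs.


The zeros of p are: -3, (2 + 2i), (2 - 2i), 1, (-3 + 3i), (-3 - 3i).
Their magnitudes are: 3, 2.828, 2.828, 1, 4.243, 4.243.
Zeros with |z| < R = 2.5: 1.
Count = 1.
By the argument principle, (1/2πi) ∮_{|z|=R} p'(z)/p(z) dz equals exactly this count.

Number of zeros inside |z| < 2.5: 1.


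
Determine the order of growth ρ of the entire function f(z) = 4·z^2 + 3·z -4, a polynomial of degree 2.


|f(z)| ≤ Σ|c_k|·r^k = O(r^2) as r → ∞. Polynomial growth is O(e^{r^ε}) for every ε > 0 (since r^2/e^{r^ε} → 0), so ρ ≤ ε for all ε > 0, i.e. ρ = 0. Every nonconstant polynomial has order 0.
Therefore ρ = 0.

Order ρ = 0.


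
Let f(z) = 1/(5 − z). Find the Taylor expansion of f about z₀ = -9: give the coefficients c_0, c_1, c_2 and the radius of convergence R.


Let w = z − z₀, so z = z₀ + w.
Then 5 − z = 5 − (z₀ + w) = (5 − z₀) − w = 14 − w.
f(z) = 1/(14 − w) = (1/(14)) · 1/(1 − w/(14)) = Σ_{n≥0} w^n / (14)^(n+1).
So c_n = 1/(14)^(n+1):
  c_0 = 1/(14)^1 = 1/14.
  c_1 = 1/(14)^2 = 1/196.
  c_2 = 1/(14)^3 = 1/2744.
The series is valid for |w/d| < 1, i.e. |z − z₀| < |d|.
Radius of convergence: R = |5 − z₀| = |14| = 14 (distance from z₀ to the singularity z = 5).

c_0 = 1/14, c_1 = 1/196, c_2 = 1/2744; R = 14.


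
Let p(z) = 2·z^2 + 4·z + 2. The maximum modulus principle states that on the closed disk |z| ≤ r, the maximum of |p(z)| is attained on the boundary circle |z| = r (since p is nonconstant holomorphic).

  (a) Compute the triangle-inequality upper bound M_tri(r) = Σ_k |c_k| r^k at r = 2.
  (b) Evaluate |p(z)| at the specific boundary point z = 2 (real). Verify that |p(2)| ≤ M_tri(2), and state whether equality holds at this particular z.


Coefficients: c_0 = 2, c_1 = 4, c_2 = 2. Radius r = 2.
Part (a). Triangle bound: M_tri(r) = Σ_k |c_k| r^k
  = |2|·2^0 + |4|·2^1 + |2|·2^2
  = 2 + 8 + 8 = 18.
This bounds M(r) := max_{|z|=r} |p(z)| from above; equality holds iff all terms c_k z^k can be made to align in phase at a single z on |z|=r.
Part (b). At z = 2 (real, on the circle |z| = r):
  p(2) = (2)·2^0 + (4)·2^1 + (2)·2^2 = 18.
  |p(2)| = 18.
Since all nonzero coefficients share the same sign, |p(2)| = 18 = M_tri(2); the triangle bound is attained at z = 2, so in fact M(r) = 18.

M_tri(2) = 18; |p(2)| = 18; equality at z=2: yes.


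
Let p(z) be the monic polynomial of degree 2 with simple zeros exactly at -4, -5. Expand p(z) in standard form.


The polynomial is p(z) = ∏_{α ∈ S} (z − α), where S = {-4, -5}.
Expanding the product yields: p(z) = z^2 + 9·z + 20.
The resulting polynomial has degree 2 and real coefficients as required.

p(z) = z^2 + 9·z + 20.


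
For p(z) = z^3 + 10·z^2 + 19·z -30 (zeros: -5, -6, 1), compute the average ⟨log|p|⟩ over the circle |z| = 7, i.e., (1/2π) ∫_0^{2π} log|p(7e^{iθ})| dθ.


Zeros: -6, -5, 1; r = 7.
Inside |z| < r: -6, -5, 1. Outside (|z| ≥ r): ∅.
p(0) = -30, so log|p(0)| = log(30) = 3.4012.
Apply Jensen: I(r) = log|p(0)| + Σ_k log(r/|z_k|), summed over zeros inside |z| < r.
  log(r/|z_k|) for z_k = -5: log(7/5) = 0.3365
  log(r/|z_k|) for z_k = -6: log(7/6) = 0.1542
  log(r/|z_k|) for z_k = 1: log(7/1) = 1.9459
Sum over inside zeros: 2.4365.
I(r) = log|p(0)| + (inside sum) = 3.4012 + 2.4365 = 5.8377.
Closed form (all zeros inside, monic): I(r) = n·log(r) = 3·log(7) = 5.8377. ✓

I(r) ≈ 5.8377.


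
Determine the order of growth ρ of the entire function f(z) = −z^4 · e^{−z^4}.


M(r) = max_{|z|=r} |-1|·|z|^4·|e^{−z^4}| = 1·r^4 · e^{1r^4} (the factors attain their maxima compatibly on |z|=r). Then log M(r) = log 1 + 4·log r + 1r^4, dominated by the last term, so log log M(r) ~ 4·log r. The polynomial factor -1z^4 contributes only a log r term and does not affect the order. ρ = 4.
Therefore ρ = 4.

Order ρ = 4.


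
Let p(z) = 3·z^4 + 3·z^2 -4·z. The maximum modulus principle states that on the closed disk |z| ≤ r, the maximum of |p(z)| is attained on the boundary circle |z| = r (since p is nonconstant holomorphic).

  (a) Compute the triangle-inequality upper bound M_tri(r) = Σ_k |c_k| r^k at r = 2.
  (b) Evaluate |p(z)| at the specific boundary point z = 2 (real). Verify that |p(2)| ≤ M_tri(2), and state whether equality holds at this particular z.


Coefficients: c_0 = 0, c_1 = -4, c_2 = 3, c_3 = 0, c_4 = 3. Radius r = 2.
Part (a). Triangle bound: M_tri(r) = Σ_k |c_k| r^k
  = |0|·2^0 + |-4|·2^1 + |3|·2^2 + |0|·2^3 + |3|·2^4
  = 0 + 8 + 12 + 0 + 48 = 68.
This bounds M(r) := max_{|z|=r} |p(z)| from above; equality holds iff all terms c_k z^k can be made to align in phase at a single z on |z|=r.
Part (b). At z = 2 (real, on the circle |z| = r):
  p(2) = (0)·2^0 + (-4)·2^1 + (3)·2^2 + (0)·2^3 + (3)·2^4 = 52.
  |p(2)| = 52.
Check: |p(2)| = 52 ≤ 68 = M_tri(2). ✓ Equality does not hold at z = 2 (the coefficients have mixed signs, so the terms do not all align in phase there).

M_tri(2) = 68; |p(2)| = 52; equality at z=2: no.


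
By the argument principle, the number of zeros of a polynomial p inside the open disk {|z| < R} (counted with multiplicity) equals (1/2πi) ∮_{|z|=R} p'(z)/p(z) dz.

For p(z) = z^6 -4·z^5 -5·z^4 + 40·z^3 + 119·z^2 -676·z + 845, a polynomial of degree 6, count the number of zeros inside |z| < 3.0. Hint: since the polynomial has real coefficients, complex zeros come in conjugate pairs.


The zeros of p are: (2 + 1i), (2 - 1i), (-3 + 2i), (-3 - 2i), (3 + 2i), (3 - 2i).
Their magnitudes are: 2.236, 2.236, 3.606, 3.606, 3.606, 3.606.
Zeros with |z| < R = 3.0: (2 + 1i), (2 - 1i).
Count = 2.
By the argument principle, (1/2πi) ∮_{|z|=R} p'(z)/p(z) dz equals exactly this count.

Number of zeros inside |z| < 3.0: 2.


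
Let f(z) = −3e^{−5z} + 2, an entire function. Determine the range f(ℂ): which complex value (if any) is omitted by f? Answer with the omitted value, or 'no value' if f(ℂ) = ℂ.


Little Picard bounds the complement of f(ℂ) to at most one point.
e^{−5z} is never zero on ℂ, so -3·e^{−5z} takes every value in ℂ ∖ {0}. Adding 2 shifts the range to ℂ ∖ {2}. Thus f omits exactly the value 2.

Omitted value: 2.


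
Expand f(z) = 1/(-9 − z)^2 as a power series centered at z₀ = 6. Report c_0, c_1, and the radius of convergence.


Let w = z − z₀, so z = z₀ + w.
Then -9 − z = -9 − (z₀ + w) = (-9 − z₀) − w = -15 − w.
f(z) = 1/(-15 − w)^2 = (1/(-15)^2) · (1 − w/(-15))^{−2}.
By the binomial series (1−u)^{−2} = Σ_{n≥0} C(n+1, 1) u^n for |u|<1, with u = w/(-15):
  c_n = C(n+1, 1) / (-15)^(n+2).
  c_0 = 1/(-15)^2 = 1/225.
  c_1 = 2/(-15)^3 = -2/3375.
The series is valid for |w/d| < 1, i.e. |z − z₀| < |d|.
Radius of convergence: R = |-9 − z₀| = |-15| = 15 (distance from z₀ to the singularity z = -9).

c_0 = 1/225, c_1 = -2/3375; R = 15.


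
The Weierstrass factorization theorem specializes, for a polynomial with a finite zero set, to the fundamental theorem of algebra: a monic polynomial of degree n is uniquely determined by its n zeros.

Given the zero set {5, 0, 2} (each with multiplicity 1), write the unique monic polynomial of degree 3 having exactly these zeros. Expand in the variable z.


The polynomial is p(z) = ∏_{α ∈ S} (z − α), where S = {5, 0, 2}.
Expanding the product yields: p(z) = z^3 -7·z^2 + 10·z.
The resulting polynomial has degree 3 and real coefficients as required.

p(z) = z^3 -7·z^2 + 10·z.


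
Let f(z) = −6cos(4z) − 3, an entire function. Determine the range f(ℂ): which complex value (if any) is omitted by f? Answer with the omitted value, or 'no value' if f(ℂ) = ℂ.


Little Picard bounds the complement of f(ℂ) to at most one point.
cos is entire and surjective onto ℂ: for every w ∈ ℂ, cos(ζ) = w has a solution ζ ∈ ℂ (e.g., via the complex inverse arccos). With ζ = 4z this gives z = ζ/(4). Then -6·cos(4z) takes every value in -6·ℂ = ℂ, and adding -3 is a bijection of ℂ. So f is surjective and omits no value. (Note: only on the real line is cos bounded by [−1, 1].)

Omitted value: no value.


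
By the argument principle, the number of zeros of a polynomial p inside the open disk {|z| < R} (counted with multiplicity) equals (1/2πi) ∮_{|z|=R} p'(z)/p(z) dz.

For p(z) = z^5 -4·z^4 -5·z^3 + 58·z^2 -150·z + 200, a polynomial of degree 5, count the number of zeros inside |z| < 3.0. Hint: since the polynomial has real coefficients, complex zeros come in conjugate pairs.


The zeros of p are: (1 + 2i), (1 - 2i), (3 + 1i), (3 - 1i), -4.
Their magnitudes are: 2.236, 2.236, 3.162, 3.162, 4.
Zeros with |z| < R = 3.0: (1 + 2i), (1 - 2i).
Count = 2.
By the argument principle, (1/2πi) ∮_{|z|=R} p'(z)/p(z) dz equals exactly this count.

Number of zeros inside |z| < 3.0: 2.


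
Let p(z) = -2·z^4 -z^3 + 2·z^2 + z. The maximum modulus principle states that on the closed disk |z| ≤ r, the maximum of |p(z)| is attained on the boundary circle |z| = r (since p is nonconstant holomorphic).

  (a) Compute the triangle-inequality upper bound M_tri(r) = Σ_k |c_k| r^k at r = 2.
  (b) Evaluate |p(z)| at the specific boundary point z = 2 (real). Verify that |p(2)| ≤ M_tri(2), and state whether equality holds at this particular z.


Coefficients: c_0 = 0, c_1 = 1, c_2 = 2, c_3 = -1, c_4 = -2. Radius r = 2.
Part (a). Triangle bound: M_tri(r) = Σ_k |c_k| r^k
  = |0|·2^0 + |1|·2^1 + |2|·2^2 + |-1|·2^3 + |-2|·2^4
  = 0 + 2 + 8 + 8 + 32 = 50.
This bounds M(r) := max_{|z|=r} |p(z)| from above; equality holds iff all terms c_k z^k can be made to align in phase at a single z on |z|=r.
Part (b). At z = 2 (real, on the circle |z| = r):
  p(2) = (0)·2^0 + (1)·2^1 + (2)·2^2 + (-1)·2^3 + (-2)·2^4 = -30.
  |p(2)| = 30.
Check: |p(2)| = 30 ≤ 50 = M_tri(2). ✓ Equality does not hold at z = 2 (the coefficients have mixed signs, so the terms do not all align in phase there).

M_tri(2) = 50; |p(2)| = 30; equality at z=2: no.


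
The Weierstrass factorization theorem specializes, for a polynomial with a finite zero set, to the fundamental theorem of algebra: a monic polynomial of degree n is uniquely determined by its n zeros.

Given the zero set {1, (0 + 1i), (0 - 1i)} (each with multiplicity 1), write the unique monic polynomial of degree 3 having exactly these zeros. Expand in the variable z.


The polynomial is p(z) = ∏_{α ∈ S} (z − α), where S = {1, (0 + 1i), (0 - 1i)}.
Expanding the product yields: p(z) = z^3 -z^2 + z -1.
Note conjugate pairs combine to real quadratics: (z − (0+1i))(z − (0−1i)) = z² + 1.
The resulting polynomial has degree 3 and real coefficients as required.

p(z) = z^3 -z^2 + z -1.


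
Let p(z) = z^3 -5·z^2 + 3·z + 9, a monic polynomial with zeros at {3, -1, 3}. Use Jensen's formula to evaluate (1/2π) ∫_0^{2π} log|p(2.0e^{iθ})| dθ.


Zeros: -1, 3, 3; r = 2.0.
Inside |z| < r: -1. Outside (|z| ≥ r): 3, 3.
p(0) = 9, so log|p(0)| = log(9) = 2.1972.
Apply Jensen: I(r) = log|p(0)| + Σ_k log(r/|z_k|), summed over zeros inside |z| < r.
  log(r/|z_k|) for z_k = -1: log(2.0/1) = 0.6931
  Outside zeros (3, 3) contribute nothing to the Jensen sum.
Sum over inside zeros: 0.6931.
I(r) = log|p(0)| + (inside sum) = 2.1972 + 0.6931 = 2.8904.
Note: since some zeros are outside |z| ≤ r, the simplified n·log(r) form does NOT apply — only the inside zeros contribute.

I(r) ≈ 2.8904.


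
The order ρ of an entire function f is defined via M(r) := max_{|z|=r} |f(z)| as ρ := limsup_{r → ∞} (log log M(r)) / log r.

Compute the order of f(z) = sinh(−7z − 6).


sinh(w) is a linear combination of e^{iw} and e^{−iw} (or e^w, e^{−w} in the hyperbolic case), so |sinh(w)| ≤ e^{|w|}. With w = −7z − 6, |w| ≤ 7|z| + 6 = 7r + 6 on |z| = r, giving M(r) ≤ e^{7r + 6}, so ρ ≤ 1. On a suitable ray (z = it for sin/cos; z = t for sinh/cosh, t real → ∞), |sinh(−7z − 6)| grows like e^{7|t|}/2, so ρ ≥ 1. Hence ρ = 1.
Therefore ρ = 1.

Order ρ = 1.


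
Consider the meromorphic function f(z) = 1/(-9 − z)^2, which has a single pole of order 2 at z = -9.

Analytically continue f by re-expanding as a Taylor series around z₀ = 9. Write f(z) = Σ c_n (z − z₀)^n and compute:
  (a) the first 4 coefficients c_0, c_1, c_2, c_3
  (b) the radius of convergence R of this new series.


Let w = z − z₀, so z = z₀ + w.
Then -9 − z = -9 − (z₀ + w) = (-9 − z₀) − w = -18 − w.
f(z) = 1/(-18 − w)^2 = (1/(-18)^2) · (1 − w/(-18))^{−2}.
By the binomial series (1−u)^{−2} = Σ_{n≥0} C(n+1, 1) u^n for |u|<1, with u = w/(-18):
  c_n = C(n+1, 1) / (-18)^(n+2).
  c_0 = 1/(-18)^2 = 1/324.
  c_1 = 2/(-18)^3 = -1/2916.
  c_2 = 3/(-18)^4 = 1/34992.
  c_3 = 4/(-18)^5 = -1/472392.
The series is valid for |w/d| < 1, i.e. |z − z₀| < |d|.
Radius of convergence: R = |-9 − z₀| = |-18| = 18 (distance from z₀ to the singularity z = -9).

c_0 = 1/324, c_1 = -1/2916, c_2 = 1/34992, c_3 = -1/472392; R = 18.


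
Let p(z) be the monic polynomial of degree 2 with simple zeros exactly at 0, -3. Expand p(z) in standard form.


The polynomial is p(z) = ∏_{α ∈ S} (z − α), where S = {0, -3}.
Expanding the product yields: p(z) = z^2 + 3·z.
The resulting polynomial has degree 2 and real coefficients as required.

p(z) = z^2 + 3·z.


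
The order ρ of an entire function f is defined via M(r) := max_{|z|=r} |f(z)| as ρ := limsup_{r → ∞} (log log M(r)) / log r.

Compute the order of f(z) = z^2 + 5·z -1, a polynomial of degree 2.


|f(z)| ≤ Σ|c_k|·r^k = O(r^2) as r → ∞. Polynomial growth is O(e^{r^ε}) for every ε > 0 (since r^2/e^{r^ε} → 0), so ρ ≤ ε for all ε > 0, i.e. ρ = 0. Every nonconstant polynomial has order 0.
Therefore ρ = 0.

Order ρ = 0.


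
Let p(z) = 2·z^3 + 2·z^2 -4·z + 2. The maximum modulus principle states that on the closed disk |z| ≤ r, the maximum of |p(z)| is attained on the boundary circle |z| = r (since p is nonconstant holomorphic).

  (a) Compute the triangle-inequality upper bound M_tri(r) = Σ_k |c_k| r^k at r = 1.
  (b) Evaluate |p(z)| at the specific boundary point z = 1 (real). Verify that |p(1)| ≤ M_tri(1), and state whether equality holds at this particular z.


Coefficients: c_0 = 2, c_1 = -4, c_2 = 2, c_3 = 2. Radius r = 1.
Part (a). Triangle bound: M_tri(r) = Σ_k |c_k| r^k
  = |2|·1^0 + |-4|·1^1 + |2|·1^2 + |2|·1^3
  = 2 + 4 + 2 + 2 = 10.
This bounds M(r) := max_{|z|=r} |p(z)| from above; equality holds iff all terms c_k z^k can be made to align in phase at a single z on |z|=r.
Part (b). At z = 1 (real, on the circle |z| = r):
  p(1) = (2)·1^0 + (-4)·1^1 + (2)·1^2 + (2)·1^3 = 2.
  |p(1)| = 2.
Check: |p(1)| = 2 ≤ 10 = M_tri(1). ✓ Equality does not hold at z = 1 (the coefficients have mixed signs, so the terms do not all align in phase there).

M_tri(1) = 10; |p(1)| = 2; equality at z=1: no.


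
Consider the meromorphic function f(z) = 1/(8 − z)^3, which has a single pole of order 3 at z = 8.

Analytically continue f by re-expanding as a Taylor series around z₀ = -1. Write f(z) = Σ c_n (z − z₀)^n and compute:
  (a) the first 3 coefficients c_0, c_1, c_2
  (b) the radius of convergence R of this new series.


Let w = z − z₀, so z = z₀ + w.
Then 8 − z = 8 − (z₀ + w) = (8 − z₀) − w = 9 − w.
f(z) = 1/(9 − w)^3 = (1/(9)^3) · (1 − w/(9))^{−3}.
By the binomial series (1−u)^{−3} = Σ_{n≥0} C(n+2, 2) u^n for |u|<1, with u = w/(9):
  c_n = C(n+2, 2) / (9)^(n+3).
  c_0 = 1/(9)^3 = 1/729.
  c_1 = 3/(9)^4 = 1/2187.
  c_2 = 6/(9)^5 = 2/19683.
The series is valid for |w/d| < 1, i.e. |z − z₀| < |d|.
Radius of convergence: R = |8 − z₀| = |9| = 9 (distance from z₀ to the singularity z = 8).

c_0 = 1/729, c_1 = 1/2187, c_2 = 2/19683; R = 9.


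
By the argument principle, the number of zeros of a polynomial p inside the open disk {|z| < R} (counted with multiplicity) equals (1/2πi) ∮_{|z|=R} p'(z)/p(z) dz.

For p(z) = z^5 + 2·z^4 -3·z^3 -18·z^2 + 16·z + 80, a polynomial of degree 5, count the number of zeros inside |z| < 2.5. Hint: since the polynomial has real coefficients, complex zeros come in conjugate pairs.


The zeros of p are: (-2 + 2i), (-2 - 2i), -2, (2 + 1i), (2 - 1i).
Their magnitudes are: 2.828, 2.828, 2, 2.236, 2.236.
Zeros with |z| < R = 2.5: -2, (2 + 1i), (2 - 1i).
Count = 3.
By the argument principle, (1/2πi) ∮_{|z|=R} p'(z)/p(z) dz equals exactly this count.

Number of zeros inside |z| < 2.5: 3.


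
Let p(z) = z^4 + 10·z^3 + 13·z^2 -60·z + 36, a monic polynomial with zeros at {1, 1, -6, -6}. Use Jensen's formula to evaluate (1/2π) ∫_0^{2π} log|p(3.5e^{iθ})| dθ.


Zeros: -6, -6, 1, 1; r = 3.5.
Inside |z| < r: 1, 1. Outside (|z| ≥ r): -6, -6.
p(0) = 36, so log|p(0)| = log(36) = 3.5835.
Apply Jensen: I(r) = log|p(0)| + Σ_k log(r/|z_k|), summed over zeros inside |z| < r.
  log(r/|z_k|) for z_k = 1: log(3.5/1) = 1.2528
  log(r/|z_k|) for z_k = 1: log(3.5/1) = 1.2528
  Outside zeros (-6, -6) contribute nothing to the Jensen sum.
Sum over inside zeros: 2.5055.
I(r) = log|p(0)| + (inside sum) = 3.5835 + 2.5055 = 6.0890.
Note: since some zeros are outside |z| ≤ r, the simplified n·log(r) form does NOT apply — only the inside zeros contribute.

I(r) ≈ 6.0890.


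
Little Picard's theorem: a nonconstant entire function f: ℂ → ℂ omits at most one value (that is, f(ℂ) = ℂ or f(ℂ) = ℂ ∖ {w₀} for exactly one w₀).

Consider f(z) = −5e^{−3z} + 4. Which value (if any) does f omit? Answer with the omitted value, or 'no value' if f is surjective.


Little Picard bounds the complement of f(ℂ) to at most one point.
e^{−3z} is never zero on ℂ, so -5·e^{−3z} takes every value in ℂ ∖ {0}. Adding 4 shifts the range to ℂ ∖ {4}. Thus f omits exactly the value 4.

Omitted value: 4.


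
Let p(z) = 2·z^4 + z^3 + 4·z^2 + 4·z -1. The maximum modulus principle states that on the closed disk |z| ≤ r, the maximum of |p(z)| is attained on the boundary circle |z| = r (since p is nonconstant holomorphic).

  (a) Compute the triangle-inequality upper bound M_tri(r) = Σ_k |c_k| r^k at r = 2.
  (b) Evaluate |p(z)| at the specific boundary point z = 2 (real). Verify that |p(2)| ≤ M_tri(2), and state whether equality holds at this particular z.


Coefficients: c_0 = -1, c_1 = 4, c_2 = 4, c_3 = 1, c_4 = 2. Radius r = 2.
Part (a). Triangle bound: M_tri(r) = Σ_k |c_k| r^k
  = |-1|·2^0 + |4|·2^1 + |4|·2^2 + |1|·2^3 + |2|·2^4
  = 1 + 8 + 16 + 8 + 32 = 65.
This bounds M(r) := max_{|z|=r} |p(z)| from above; equality holds iff all terms c_k z^k can be made to align in phase at a single z on |z|=r.
Part (b). At z = 2 (real, on the circle |z| = r):
  p(2) = (-1)·2^0 + (4)·2^1 + (4)·2^2 + (1)·2^3 + (2)·2^4 = 63.
  |p(2)| = 63.
Check: |p(2)| = 63 ≤ 65 = M_tri(2). ✓ Equality does not hold at z = 2 (the coefficients have mixed signs, so the terms do not all align in phase there).

M_tri(2) = 65; |p(2)| = 63; equality at z=2: no.


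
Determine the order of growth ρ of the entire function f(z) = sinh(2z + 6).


sinh(w) is a linear combination of e^{iw} and e^{−iw} (or e^w, e^{−w} in the hyperbolic case), so |sinh(w)| ≤ e^{|w|}. With w = 2z + 6, |w| ≤ 2|z| + 6 = 2r + 6 on |z| = r, giving M(r) ≤ e^{2r + 6}, so ρ ≤ 1. On a suitable ray (z = it for sin/cos; z = t for sinh/cosh, t real → ∞), |sinh(2z + 6)| grows like e^{2|t|}/2, so ρ ≥ 1. Hence ρ = 1.
Therefore ρ = 1.

Order ρ = 1.


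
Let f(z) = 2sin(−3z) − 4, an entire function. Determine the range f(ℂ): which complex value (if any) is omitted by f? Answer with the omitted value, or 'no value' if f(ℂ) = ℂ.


Little Picard bounds the complement of f(ℂ) to at most one point.
sin is entire and surjective onto ℂ: for every w ∈ ℂ, sin(ζ) = w has a solution ζ ∈ ℂ (e.g., via the complex inverse arcsin). With ζ = −3z this gives z = ζ/(-3). Then 2·sin(−3z) takes every value in 2·ℂ = ℂ, and adding -4 is a bijection of ℂ. So f is surjective and omits no value. (Note: only on the real line is sin bounded by [−1, 1].)

Omitted value: no value.


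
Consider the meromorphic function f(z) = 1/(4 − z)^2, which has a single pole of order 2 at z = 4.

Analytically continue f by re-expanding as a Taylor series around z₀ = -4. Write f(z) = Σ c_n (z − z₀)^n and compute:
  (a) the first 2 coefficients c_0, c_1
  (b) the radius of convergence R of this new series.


Let w = z − z₀, so z = z₀ + w.
Then 4 − z = 4 − (z₀ + w) = (4 − z₀) − w = 8 − w.
f(z) = 1/(8 − w)^2 = (1/(8)^2) · (1 − w/(8))^{−2}.
By the binomial series (1−u)^{−2} = Σ_{n≥0} C(n+1, 1) u^n for |u|<1, with u = w/(8):
  c_n = C(n+1, 1) / (8)^(n+2).
  c_0 = 1/(8)^2 = 1/64.
  c_1 = 2/(8)^3 = 1/256.
The series is valid for |w/d| < 1, i.e. |z − z₀| < |d|.
Radius of convergence: R = |4 − z₀| = |8| = 8 (distance from z₀ to the singularity z = 4).

c_0 = 1/64, c_1 = 1/256; R = 8.


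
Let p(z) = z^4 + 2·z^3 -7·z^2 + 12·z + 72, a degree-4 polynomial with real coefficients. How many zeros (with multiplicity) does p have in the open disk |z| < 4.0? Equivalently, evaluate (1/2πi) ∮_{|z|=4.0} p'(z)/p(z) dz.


The zeros of p are: -3, (2 + 2i), (2 - 2i), -3.
Their magnitudes are: 3, 2.828, 2.828, 3.
Zeros with |z| < R = 4.0: -3, (2 + 2i), (2 - 2i), -3.
Count = 4.
By the argument principle, (1/2πi) ∮_{|z|=R} p'(z)/p(z) dz equals exactly this count.

Number of zeros inside |z| < 4.0: 4.


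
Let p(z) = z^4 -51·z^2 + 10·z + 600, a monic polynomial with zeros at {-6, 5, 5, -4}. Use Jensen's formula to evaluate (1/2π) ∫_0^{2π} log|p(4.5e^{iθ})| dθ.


Zeros: -6, -4, 5, 5; r = 4.5.
Inside |z| < r: -4. Outside (|z| ≥ r): -6, 5, 5.
p(0) = 600, so log|p(0)| = log(600) = 6.3969.
Apply Jensen: I(r) = log|p(0)| + Σ_k log(r/|z_k|), summed over zeros inside |z| < r.
  log(r/|z_k|) for z_k = -4: log(4.5/4) = 0.1178
  Outside zeros (-6, 5, 5) contribute nothing to the Jensen sum.
Sum over inside zeros: 0.1178.
I(r) = log|p(0)| + (inside sum) = 6.3969 + 0.1178 = 6.5147.
Note: since some zeros are outside |z| ≤ r, the simplified n·log(r) form does NOT apply — only the inside zeros contribute.

I(r) ≈ 6.5147.


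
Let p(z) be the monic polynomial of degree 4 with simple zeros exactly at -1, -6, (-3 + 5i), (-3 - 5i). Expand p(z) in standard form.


The polynomial is p(z) = ∏_{α ∈ S} (z − α), where S = {-1, -6, (-3 + 5i), (-3 - 5i)}.
Expanding the product yields: p(z) = z^4 + 13·z^3 + 82·z^2 + 274·z + 204.
Note conjugate pairs combine to real quadratics: (z − (-3+5i))(z − (-3−5i)) = z² + 6z + 34.
The resulting polynomial has degree 4 and real coefficients as required.

p(z) = z^4 + 13·z^3 + 82·z^2 + 274·z + 204.


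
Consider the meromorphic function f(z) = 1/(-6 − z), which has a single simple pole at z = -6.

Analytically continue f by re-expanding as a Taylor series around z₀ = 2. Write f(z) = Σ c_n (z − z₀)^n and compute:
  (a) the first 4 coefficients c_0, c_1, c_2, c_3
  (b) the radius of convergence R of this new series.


Let w = z − z₀, so z = z₀ + w.
Then -6 − z = -6 − (z₀ + w) = (-6 − z₀) − w = -8 − w.
f(z) = 1/(-8 − w) = (1/(-8)) · 1/(1 − w/(-8)) = Σ_{n≥0} w^n / (-8)^(n+1).
So c_n = 1/(-8)^(n+1):
  c_0 = 1/(-8)^1 = -1/8.
  c_1 = 1/(-8)^2 = 1/64.
  c_2 = 1/(-8)^3 = -1/512.
  c_3 = 1/(-8)^4 = 1/4096.
The series is valid for |w/d| < 1, i.e. |z − z₀| < |d|.
Radius of convergence: R = |-6 − z₀| = |-8| = 8 (distance from z₀ to the singularity z = -6).

c_0 = -1/8, c_1 = 1/64, c_2 = -1/512, c_3 = 1/4096; R = 8.


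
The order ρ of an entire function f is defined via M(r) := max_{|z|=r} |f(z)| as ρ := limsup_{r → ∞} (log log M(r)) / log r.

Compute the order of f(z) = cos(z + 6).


cos(w) is a linear combination of e^{iw} and e^{−iw} (or e^w, e^{−w} in the hyperbolic case), so |cos(w)| ≤ e^{|w|}. With w = z + 6, |w| ≤ 1|z| + 6 = 1r + 6 on |z| = r, giving M(r) ≤ e^{1r + 6}, so ρ ≤ 1. On a suitable ray (z = it for sin/cos; z = t for sinh/cosh, t real → ∞), |cos(z + 6)| grows like e^{1|t|}/2, so ρ ≥ 1. Hence ρ = 1.
Therefore ρ = 1.

Order ρ = 1.
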